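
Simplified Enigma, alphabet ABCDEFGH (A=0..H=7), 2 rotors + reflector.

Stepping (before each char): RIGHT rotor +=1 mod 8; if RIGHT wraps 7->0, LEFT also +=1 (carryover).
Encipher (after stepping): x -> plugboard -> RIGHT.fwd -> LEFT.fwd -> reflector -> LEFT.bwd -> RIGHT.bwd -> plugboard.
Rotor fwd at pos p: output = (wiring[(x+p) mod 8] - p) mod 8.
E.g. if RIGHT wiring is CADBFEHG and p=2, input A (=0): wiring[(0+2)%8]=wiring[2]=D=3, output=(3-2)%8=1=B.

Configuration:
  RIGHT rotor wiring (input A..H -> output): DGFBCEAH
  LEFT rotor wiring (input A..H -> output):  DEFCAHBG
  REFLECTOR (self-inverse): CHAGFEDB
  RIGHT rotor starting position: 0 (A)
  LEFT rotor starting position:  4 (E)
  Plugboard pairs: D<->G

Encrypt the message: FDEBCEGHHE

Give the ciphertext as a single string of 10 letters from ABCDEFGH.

Char 1 ('F'): step: R->1, L=4; F->plug->F->R->H->L->G->refl->D->L'->B->R'->D->plug->G
Char 2 ('D'): step: R->2, L=4; D->plug->G->R->B->L->D->refl->G->L'->H->R'->B->plug->B
Char 3 ('E'): step: R->3, L=4; E->plug->E->R->E->L->H->refl->B->L'->G->R'->A->plug->A
Char 4 ('B'): step: R->4, L=4; B->plug->B->R->A->L->E->refl->F->L'->C->R'->F->plug->F
Char 5 ('C'): step: R->5, L=4; C->plug->C->R->C->L->F->refl->E->L'->A->R'->F->plug->F
Char 6 ('E'): step: R->6, L=4; E->plug->E->R->H->L->G->refl->D->L'->B->R'->B->plug->B
Char 7 ('G'): step: R->7, L=4; G->plug->D->R->G->L->B->refl->H->L'->E->R'->B->plug->B
Char 8 ('H'): step: R->0, L->5 (L advanced); H->plug->H->R->H->L->D->refl->G->L'->D->R'->A->plug->A
Char 9 ('H'): step: R->1, L=5; H->plug->H->R->C->L->B->refl->H->L'->E->R'->B->plug->B
Char 10 ('E'): step: R->2, L=5; E->plug->E->R->G->L->F->refl->E->L'->B->R'->G->plug->D

Answer: GBAFFBBABD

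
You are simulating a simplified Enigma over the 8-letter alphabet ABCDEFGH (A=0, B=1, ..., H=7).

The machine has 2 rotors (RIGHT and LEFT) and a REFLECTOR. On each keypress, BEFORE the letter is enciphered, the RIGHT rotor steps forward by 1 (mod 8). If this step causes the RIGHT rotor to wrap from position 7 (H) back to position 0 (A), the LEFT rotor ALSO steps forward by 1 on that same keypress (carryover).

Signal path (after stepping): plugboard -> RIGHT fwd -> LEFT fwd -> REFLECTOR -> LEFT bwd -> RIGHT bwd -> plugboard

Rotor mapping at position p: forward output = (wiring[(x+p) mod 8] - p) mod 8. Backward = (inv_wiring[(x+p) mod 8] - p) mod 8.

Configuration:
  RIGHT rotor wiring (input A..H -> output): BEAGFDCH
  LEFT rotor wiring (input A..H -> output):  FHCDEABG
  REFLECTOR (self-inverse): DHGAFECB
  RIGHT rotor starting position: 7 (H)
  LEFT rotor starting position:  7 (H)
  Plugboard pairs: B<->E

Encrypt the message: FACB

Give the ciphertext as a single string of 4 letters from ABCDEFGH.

Char 1 ('F'): step: R->0, L->0 (L advanced); F->plug->F->R->D->L->D->refl->A->L'->F->R'->E->plug->B
Char 2 ('A'): step: R->1, L=0; A->plug->A->R->D->L->D->refl->A->L'->F->R'->C->plug->C
Char 3 ('C'): step: R->2, L=0; C->plug->C->R->D->L->D->refl->A->L'->F->R'->F->plug->F
Char 4 ('B'): step: R->3, L=0; B->plug->E->R->E->L->E->refl->F->L'->A->R'->C->plug->C

Answer: BCFC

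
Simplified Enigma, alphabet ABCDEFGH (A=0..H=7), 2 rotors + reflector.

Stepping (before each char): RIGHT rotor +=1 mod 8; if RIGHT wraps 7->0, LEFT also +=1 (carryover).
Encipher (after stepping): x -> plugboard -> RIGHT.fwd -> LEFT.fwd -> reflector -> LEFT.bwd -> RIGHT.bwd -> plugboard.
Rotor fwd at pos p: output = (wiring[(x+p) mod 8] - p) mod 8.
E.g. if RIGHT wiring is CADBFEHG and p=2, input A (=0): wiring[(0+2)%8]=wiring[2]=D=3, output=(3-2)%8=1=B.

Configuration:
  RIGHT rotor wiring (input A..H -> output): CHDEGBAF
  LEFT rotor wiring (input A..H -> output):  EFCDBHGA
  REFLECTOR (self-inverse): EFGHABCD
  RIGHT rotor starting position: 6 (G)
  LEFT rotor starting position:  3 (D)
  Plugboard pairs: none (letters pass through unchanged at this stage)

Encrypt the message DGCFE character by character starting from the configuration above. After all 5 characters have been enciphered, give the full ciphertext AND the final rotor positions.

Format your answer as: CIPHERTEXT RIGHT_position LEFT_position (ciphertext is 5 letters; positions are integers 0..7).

Char 1 ('D'): step: R->7, L=3; D->plug->D->R->E->L->F->refl->B->L'->F->R'->E->plug->E
Char 2 ('G'): step: R->0, L->4 (L advanced); G->plug->G->R->A->L->F->refl->B->L'->F->R'->H->plug->H
Char 3 ('C'): step: R->1, L=4; C->plug->C->R->D->L->E->refl->A->L'->E->R'->G->plug->G
Char 4 ('F'): step: R->2, L=4; F->plug->F->R->D->L->E->refl->A->L'->E->R'->C->plug->C
Char 5 ('E'): step: R->3, L=4; E->plug->E->R->C->L->C->refl->G->L'->G->R'->C->plug->C
Final: ciphertext=EHGCC, RIGHT=3, LEFT=4

Answer: EHGCC 3 4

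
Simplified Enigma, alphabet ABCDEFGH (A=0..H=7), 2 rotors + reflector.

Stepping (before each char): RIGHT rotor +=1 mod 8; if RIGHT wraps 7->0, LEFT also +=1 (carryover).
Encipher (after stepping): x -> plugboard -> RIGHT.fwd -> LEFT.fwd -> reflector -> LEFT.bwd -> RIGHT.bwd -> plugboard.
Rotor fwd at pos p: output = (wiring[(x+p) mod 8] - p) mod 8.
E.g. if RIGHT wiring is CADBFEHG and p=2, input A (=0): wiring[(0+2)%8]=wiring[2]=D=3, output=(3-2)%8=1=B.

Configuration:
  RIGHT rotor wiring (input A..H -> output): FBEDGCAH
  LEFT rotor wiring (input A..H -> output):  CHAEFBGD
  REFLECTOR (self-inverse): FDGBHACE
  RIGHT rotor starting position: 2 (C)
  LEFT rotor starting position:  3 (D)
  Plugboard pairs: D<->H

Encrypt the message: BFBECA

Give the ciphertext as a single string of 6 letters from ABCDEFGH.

Answer: ABHFDG

Derivation:
Char 1 ('B'): step: R->3, L=3; B->plug->B->R->D->L->D->refl->B->L'->A->R'->A->plug->A
Char 2 ('F'): step: R->4, L=3; F->plug->F->R->F->L->H->refl->E->L'->G->R'->B->plug->B
Char 3 ('B'): step: R->5, L=3; B->plug->B->R->D->L->D->refl->B->L'->A->R'->D->plug->H
Char 4 ('E'): step: R->6, L=3; E->plug->E->R->G->L->E->refl->H->L'->F->R'->F->plug->F
Char 5 ('C'): step: R->7, L=3; C->plug->C->R->C->L->G->refl->C->L'->B->R'->H->plug->D
Char 6 ('A'): step: R->0, L->4 (L advanced); A->plug->A->R->F->L->D->refl->B->L'->A->R'->G->plug->G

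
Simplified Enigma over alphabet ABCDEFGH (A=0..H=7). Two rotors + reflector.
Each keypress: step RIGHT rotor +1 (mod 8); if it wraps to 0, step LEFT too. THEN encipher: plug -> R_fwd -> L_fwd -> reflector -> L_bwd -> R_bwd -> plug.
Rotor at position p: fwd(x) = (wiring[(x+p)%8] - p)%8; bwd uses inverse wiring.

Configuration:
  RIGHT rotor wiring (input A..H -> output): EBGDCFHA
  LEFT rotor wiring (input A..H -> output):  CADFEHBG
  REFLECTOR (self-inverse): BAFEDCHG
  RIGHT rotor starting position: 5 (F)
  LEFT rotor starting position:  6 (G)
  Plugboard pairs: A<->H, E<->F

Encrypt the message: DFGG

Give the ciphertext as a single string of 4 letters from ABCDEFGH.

Answer: GEEB

Derivation:
Char 1 ('D'): step: R->6, L=6; D->plug->D->R->D->L->C->refl->F->L'->E->R'->G->plug->G
Char 2 ('F'): step: R->7, L=6; F->plug->E->R->E->L->F->refl->C->L'->D->R'->F->plug->E
Char 3 ('G'): step: R->0, L->7 (L advanced); G->plug->G->R->H->L->C->refl->F->L'->F->R'->F->plug->E
Char 4 ('G'): step: R->1, L=7; G->plug->G->R->H->L->C->refl->F->L'->F->R'->B->plug->B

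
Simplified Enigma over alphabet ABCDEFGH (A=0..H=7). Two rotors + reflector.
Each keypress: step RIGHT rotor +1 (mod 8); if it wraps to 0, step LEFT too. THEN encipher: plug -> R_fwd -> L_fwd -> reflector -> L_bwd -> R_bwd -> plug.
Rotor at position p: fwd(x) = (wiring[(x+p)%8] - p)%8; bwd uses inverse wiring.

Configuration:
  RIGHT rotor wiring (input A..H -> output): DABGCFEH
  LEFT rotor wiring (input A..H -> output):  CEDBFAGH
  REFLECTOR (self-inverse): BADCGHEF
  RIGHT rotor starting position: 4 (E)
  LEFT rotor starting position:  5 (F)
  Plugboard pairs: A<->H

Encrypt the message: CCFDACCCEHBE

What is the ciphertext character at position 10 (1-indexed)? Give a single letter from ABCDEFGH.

Char 1 ('C'): step: R->5, L=5; C->plug->C->R->C->L->C->refl->D->L'->A->R'->A->plug->H
Char 2 ('C'): step: R->6, L=5; C->plug->C->R->F->L->G->refl->E->L'->G->R'->A->plug->H
Char 3 ('F'): step: R->7, L=5; F->plug->F->R->D->L->F->refl->H->L'->E->R'->B->plug->B
Char 4 ('D'): step: R->0, L->6 (L advanced); D->plug->D->R->G->L->H->refl->F->L'->E->R'->G->plug->G
Char 5 ('A'): step: R->1, L=6; A->plug->H->R->C->L->E->refl->G->L'->D->R'->F->plug->F
Char 6 ('C'): step: R->2, L=6; C->plug->C->R->A->L->A->refl->B->L'->B->R'->G->plug->G
Char 7 ('C'): step: R->3, L=6; C->plug->C->R->C->L->E->refl->G->L'->D->R'->A->plug->H
Char 8 ('C'): step: R->4, L=6; C->plug->C->R->A->L->A->refl->B->L'->B->R'->B->plug->B
Char 9 ('E'): step: R->5, L=6; E->plug->E->R->D->L->G->refl->E->L'->C->R'->C->plug->C
Char 10 ('H'): step: R->6, L=6; H->plug->A->R->G->L->H->refl->F->L'->E->R'->G->plug->G

G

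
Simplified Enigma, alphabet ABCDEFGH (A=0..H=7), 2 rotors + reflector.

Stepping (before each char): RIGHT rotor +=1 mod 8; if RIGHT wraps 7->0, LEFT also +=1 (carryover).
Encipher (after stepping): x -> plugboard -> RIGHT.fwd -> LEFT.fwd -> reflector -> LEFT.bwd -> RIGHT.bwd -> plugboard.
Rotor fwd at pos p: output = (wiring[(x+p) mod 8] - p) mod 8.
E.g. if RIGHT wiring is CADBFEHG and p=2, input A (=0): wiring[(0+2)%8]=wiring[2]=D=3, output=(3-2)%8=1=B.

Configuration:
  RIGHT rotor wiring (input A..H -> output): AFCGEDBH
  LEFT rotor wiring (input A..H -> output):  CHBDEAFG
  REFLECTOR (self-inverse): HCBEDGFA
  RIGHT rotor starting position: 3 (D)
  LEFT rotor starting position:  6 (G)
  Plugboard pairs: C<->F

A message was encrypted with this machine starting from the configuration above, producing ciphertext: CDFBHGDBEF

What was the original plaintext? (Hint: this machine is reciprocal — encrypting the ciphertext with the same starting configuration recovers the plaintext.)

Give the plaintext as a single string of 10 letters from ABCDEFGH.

Char 1 ('C'): step: R->4, L=6; C->plug->F->R->B->L->A->refl->H->L'->A->R'->A->plug->A
Char 2 ('D'): step: R->5, L=6; D->plug->D->R->D->L->B->refl->C->L'->H->R'->H->plug->H
Char 3 ('F'): step: R->6, L=6; F->plug->C->R->C->L->E->refl->D->L'->E->R'->E->plug->E
Char 4 ('B'): step: R->7, L=6; B->plug->B->R->B->L->A->refl->H->L'->A->R'->A->plug->A
Char 5 ('H'): step: R->0, L->7 (L advanced); H->plug->H->R->H->L->G->refl->F->L'->F->R'->B->plug->B
Char 6 ('G'): step: R->1, L=7; G->plug->G->R->G->L->B->refl->C->L'->D->R'->D->plug->D
Char 7 ('D'): step: R->2, L=7; D->plug->D->R->B->L->D->refl->E->L'->E->R'->B->plug->B
Char 8 ('B'): step: R->3, L=7; B->plug->B->R->B->L->D->refl->E->L'->E->R'->E->plug->E
Char 9 ('E'): step: R->4, L=7; E->plug->E->R->E->L->E->refl->D->L'->B->R'->F->plug->C
Char 10 ('F'): step: R->5, L=7; F->plug->C->R->C->L->A->refl->H->L'->A->R'->E->plug->E

Answer: AHEABDBECE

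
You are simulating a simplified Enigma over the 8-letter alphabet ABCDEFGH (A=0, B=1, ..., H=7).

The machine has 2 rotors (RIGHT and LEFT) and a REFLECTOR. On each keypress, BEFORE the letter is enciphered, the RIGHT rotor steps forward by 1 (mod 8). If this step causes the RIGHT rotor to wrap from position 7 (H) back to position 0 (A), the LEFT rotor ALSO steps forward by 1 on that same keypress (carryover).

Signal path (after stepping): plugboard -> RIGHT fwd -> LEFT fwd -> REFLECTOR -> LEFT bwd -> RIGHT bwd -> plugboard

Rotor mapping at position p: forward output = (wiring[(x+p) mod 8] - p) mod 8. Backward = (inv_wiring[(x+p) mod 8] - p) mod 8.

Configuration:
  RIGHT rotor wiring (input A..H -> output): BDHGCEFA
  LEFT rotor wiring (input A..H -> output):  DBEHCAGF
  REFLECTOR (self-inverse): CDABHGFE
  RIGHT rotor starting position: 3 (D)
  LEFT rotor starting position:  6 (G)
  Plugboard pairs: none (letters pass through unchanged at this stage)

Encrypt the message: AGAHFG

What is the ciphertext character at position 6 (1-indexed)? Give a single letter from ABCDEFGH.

Char 1 ('A'): step: R->4, L=6; A->plug->A->R->G->L->E->refl->H->L'->B->R'->C->plug->C
Char 2 ('G'): step: R->5, L=6; G->plug->G->R->B->L->H->refl->E->L'->G->R'->E->plug->E
Char 3 ('A'): step: R->6, L=6; A->plug->A->R->H->L->C->refl->A->L'->A->R'->F->plug->F
Char 4 ('H'): step: R->7, L=6; H->plug->H->R->G->L->E->refl->H->L'->B->R'->A->plug->A
Char 5 ('F'): step: R->0, L->7 (L advanced); F->plug->F->R->E->L->A->refl->C->L'->C->R'->E->plug->E
Char 6 ('G'): step: R->1, L=7; G->plug->G->R->H->L->H->refl->E->L'->B->R'->D->plug->D

D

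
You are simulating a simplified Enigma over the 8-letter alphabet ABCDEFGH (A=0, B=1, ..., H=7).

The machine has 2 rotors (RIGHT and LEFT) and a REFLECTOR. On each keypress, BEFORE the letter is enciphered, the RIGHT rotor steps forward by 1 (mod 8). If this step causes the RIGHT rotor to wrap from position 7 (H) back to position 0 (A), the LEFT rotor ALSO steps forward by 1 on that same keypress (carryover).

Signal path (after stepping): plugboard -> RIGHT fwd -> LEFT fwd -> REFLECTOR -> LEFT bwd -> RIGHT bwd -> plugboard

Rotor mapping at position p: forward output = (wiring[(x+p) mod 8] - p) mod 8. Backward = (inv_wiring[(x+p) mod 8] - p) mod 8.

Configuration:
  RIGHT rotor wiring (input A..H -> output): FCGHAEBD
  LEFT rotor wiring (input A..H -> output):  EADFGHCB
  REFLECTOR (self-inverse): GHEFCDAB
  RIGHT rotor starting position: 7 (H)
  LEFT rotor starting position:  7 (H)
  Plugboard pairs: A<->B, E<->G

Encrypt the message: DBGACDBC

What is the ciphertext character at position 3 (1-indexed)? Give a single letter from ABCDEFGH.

Char 1 ('D'): step: R->0, L->0 (L advanced); D->plug->D->R->H->L->B->refl->H->L'->F->R'->A->plug->B
Char 2 ('B'): step: R->1, L=0; B->plug->A->R->B->L->A->refl->G->L'->E->R'->H->plug->H
Char 3 ('G'): step: R->2, L=0; G->plug->E->R->H->L->B->refl->H->L'->F->R'->B->plug->A

A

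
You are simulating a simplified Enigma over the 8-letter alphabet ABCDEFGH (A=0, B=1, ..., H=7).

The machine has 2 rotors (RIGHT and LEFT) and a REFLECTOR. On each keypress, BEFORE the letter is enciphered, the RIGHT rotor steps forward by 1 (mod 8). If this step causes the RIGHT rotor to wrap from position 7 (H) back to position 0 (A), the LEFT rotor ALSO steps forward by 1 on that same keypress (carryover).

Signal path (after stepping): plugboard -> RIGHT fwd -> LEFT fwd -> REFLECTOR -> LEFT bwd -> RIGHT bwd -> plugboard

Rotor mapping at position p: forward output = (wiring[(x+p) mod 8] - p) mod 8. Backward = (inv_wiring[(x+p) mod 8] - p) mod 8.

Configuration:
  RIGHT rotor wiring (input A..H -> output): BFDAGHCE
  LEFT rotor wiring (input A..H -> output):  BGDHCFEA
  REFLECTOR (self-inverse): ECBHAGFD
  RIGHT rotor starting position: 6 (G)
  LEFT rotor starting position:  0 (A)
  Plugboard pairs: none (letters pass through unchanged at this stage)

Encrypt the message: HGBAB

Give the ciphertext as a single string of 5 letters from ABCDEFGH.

Answer: BDHHE

Derivation:
Char 1 ('H'): step: R->7, L=0; H->plug->H->R->D->L->H->refl->D->L'->C->R'->B->plug->B
Char 2 ('G'): step: R->0, L->1 (L advanced); G->plug->G->R->C->L->G->refl->F->L'->A->R'->D->plug->D
Char 3 ('B'): step: R->1, L=1; B->plug->B->R->C->L->G->refl->F->L'->A->R'->H->plug->H
Char 4 ('A'): step: R->2, L=1; A->plug->A->R->B->L->C->refl->B->L'->D->R'->H->plug->H
Char 5 ('B'): step: R->3, L=1; B->plug->B->R->D->L->B->refl->C->L'->B->R'->E->plug->E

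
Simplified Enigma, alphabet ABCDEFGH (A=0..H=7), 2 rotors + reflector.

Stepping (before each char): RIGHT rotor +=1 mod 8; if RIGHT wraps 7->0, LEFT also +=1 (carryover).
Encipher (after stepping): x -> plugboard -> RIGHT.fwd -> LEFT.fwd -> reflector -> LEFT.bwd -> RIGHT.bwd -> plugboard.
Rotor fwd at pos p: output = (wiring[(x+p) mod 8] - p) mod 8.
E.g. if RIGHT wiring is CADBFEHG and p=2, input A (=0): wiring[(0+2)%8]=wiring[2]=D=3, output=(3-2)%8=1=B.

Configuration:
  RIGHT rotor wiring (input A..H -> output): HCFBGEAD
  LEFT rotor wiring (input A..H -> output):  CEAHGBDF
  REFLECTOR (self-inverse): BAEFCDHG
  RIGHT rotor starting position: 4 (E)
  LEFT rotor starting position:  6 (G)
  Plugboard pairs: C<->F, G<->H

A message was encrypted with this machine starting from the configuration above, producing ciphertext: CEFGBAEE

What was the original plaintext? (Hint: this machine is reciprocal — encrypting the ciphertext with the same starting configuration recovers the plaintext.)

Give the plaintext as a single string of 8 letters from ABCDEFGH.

Char 1 ('C'): step: R->5, L=6; C->plug->F->R->A->L->F->refl->D->L'->H->R'->A->plug->A
Char 2 ('E'): step: R->6, L=6; E->plug->E->R->H->L->D->refl->F->L'->A->R'->G->plug->H
Char 3 ('F'): step: R->7, L=6; F->plug->C->R->D->L->G->refl->H->L'->B->R'->H->plug->G
Char 4 ('G'): step: R->0, L->7 (L advanced); G->plug->H->R->D->L->B->refl->A->L'->E->R'->F->plug->C
Char 5 ('B'): step: R->1, L=7; B->plug->B->R->E->L->A->refl->B->L'->D->R'->E->plug->E
Char 6 ('A'): step: R->2, L=7; A->plug->A->R->D->L->B->refl->A->L'->E->R'->C->plug->F
Char 7 ('E'): step: R->3, L=7; E->plug->E->R->A->L->G->refl->H->L'->F->R'->D->plug->D
Char 8 ('E'): step: R->4, L=7; E->plug->E->R->D->L->B->refl->A->L'->E->R'->C->plug->F

Answer: AHGCEFDF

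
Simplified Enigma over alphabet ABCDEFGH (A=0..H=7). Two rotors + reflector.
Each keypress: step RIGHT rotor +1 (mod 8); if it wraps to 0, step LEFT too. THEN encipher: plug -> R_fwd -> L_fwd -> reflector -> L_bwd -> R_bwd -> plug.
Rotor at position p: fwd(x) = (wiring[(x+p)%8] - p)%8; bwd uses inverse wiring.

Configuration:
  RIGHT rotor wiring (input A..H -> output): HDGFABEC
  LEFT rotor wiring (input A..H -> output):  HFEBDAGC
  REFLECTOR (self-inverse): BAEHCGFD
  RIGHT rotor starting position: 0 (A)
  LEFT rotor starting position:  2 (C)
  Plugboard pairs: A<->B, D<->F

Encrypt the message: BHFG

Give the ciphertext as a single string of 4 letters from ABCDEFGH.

Answer: AFEA

Derivation:
Char 1 ('B'): step: R->1, L=2; B->plug->A->R->C->L->B->refl->A->L'->F->R'->B->plug->A
Char 2 ('H'): step: R->2, L=2; H->plug->H->R->B->L->H->refl->D->L'->H->R'->D->plug->F
Char 3 ('F'): step: R->3, L=2; F->plug->D->R->B->L->H->refl->D->L'->H->R'->E->plug->E
Char 4 ('G'): step: R->4, L=2; G->plug->G->R->C->L->B->refl->A->L'->F->R'->B->plug->A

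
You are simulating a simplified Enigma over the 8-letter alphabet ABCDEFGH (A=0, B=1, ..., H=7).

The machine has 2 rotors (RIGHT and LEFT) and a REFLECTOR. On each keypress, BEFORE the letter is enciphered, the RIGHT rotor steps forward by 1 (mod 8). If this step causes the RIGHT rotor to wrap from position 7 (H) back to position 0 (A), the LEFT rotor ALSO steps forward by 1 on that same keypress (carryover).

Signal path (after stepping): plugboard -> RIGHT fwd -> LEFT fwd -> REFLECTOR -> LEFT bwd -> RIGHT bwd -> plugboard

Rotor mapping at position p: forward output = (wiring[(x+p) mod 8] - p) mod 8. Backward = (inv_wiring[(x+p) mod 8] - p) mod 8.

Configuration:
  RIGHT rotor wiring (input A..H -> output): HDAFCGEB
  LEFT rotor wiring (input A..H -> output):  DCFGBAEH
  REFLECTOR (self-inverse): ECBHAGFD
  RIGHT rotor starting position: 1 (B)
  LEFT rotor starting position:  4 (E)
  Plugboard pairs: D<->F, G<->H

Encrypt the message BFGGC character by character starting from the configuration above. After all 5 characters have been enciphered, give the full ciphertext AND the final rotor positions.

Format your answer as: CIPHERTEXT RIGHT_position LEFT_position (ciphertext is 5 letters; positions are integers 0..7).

Char 1 ('B'): step: R->2, L=4; B->plug->B->R->D->L->D->refl->H->L'->E->R'->D->plug->F
Char 2 ('F'): step: R->3, L=4; F->plug->D->R->B->L->E->refl->A->L'->C->R'->A->plug->A
Char 3 ('G'): step: R->4, L=4; G->plug->H->R->B->L->E->refl->A->L'->C->R'->B->plug->B
Char 4 ('G'): step: R->5, L=4; G->plug->H->R->F->L->G->refl->F->L'->A->R'->G->plug->H
Char 5 ('C'): step: R->6, L=4; C->plug->C->R->B->L->E->refl->A->L'->C->R'->E->plug->E
Final: ciphertext=FABHE, RIGHT=6, LEFT=4

Answer: FABHE 6 4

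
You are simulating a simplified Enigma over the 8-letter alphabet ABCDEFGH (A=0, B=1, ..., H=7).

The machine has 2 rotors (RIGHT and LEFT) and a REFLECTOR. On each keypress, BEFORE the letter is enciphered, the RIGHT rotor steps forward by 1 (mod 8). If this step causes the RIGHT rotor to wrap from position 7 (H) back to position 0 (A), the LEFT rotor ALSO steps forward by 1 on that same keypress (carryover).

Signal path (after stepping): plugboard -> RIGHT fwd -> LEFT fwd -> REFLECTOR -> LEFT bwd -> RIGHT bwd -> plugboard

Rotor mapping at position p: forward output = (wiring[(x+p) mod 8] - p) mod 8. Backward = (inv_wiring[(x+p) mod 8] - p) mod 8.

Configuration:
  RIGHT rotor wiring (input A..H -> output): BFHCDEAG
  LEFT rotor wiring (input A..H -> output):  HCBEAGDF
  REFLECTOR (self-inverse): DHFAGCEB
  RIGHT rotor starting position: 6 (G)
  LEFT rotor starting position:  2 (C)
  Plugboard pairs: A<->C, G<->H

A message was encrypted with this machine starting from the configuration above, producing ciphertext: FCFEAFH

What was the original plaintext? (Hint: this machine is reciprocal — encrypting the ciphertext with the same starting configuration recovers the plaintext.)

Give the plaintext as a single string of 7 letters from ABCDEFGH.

Answer: DFHBGAC

Derivation:
Char 1 ('F'): step: R->7, L=2; F->plug->F->R->E->L->B->refl->H->L'->A->R'->D->plug->D
Char 2 ('C'): step: R->0, L->3 (L advanced); C->plug->A->R->B->L->F->refl->C->L'->E->R'->F->plug->F
Char 3 ('F'): step: R->1, L=3; F->plug->F->R->H->L->G->refl->E->L'->F->R'->G->plug->H
Char 4 ('E'): step: R->2, L=3; E->plug->E->R->G->L->H->refl->B->L'->A->R'->B->plug->B
Char 5 ('A'): step: R->3, L=3; A->plug->C->R->B->L->F->refl->C->L'->E->R'->H->plug->G
Char 6 ('F'): step: R->4, L=3; F->plug->F->R->B->L->F->refl->C->L'->E->R'->C->plug->A
Char 7 ('H'): step: R->5, L=3; H->plug->G->R->F->L->E->refl->G->L'->H->R'->A->plug->C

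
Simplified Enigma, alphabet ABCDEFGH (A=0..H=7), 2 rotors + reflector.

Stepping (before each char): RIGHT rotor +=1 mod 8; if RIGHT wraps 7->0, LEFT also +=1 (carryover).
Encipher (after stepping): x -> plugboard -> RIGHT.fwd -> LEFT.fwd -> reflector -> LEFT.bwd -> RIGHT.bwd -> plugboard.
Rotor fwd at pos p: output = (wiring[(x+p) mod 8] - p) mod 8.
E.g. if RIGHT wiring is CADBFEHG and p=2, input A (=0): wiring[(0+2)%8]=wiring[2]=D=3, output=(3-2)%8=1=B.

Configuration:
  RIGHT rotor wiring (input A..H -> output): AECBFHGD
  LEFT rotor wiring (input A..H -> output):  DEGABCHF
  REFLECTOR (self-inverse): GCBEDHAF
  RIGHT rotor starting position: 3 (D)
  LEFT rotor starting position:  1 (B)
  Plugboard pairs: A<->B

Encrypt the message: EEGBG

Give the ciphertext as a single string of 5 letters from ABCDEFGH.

Answer: DGEHF

Derivation:
Char 1 ('E'): step: R->4, L=1; E->plug->E->R->E->L->B->refl->C->L'->H->R'->D->plug->D
Char 2 ('E'): step: R->5, L=1; E->plug->E->R->H->L->C->refl->B->L'->E->R'->G->plug->G
Char 3 ('G'): step: R->6, L=1; G->plug->G->R->H->L->C->refl->B->L'->E->R'->E->plug->E
Char 4 ('B'): step: R->7, L=1; B->plug->A->R->E->L->B->refl->C->L'->H->R'->H->plug->H
Char 5 ('G'): step: R->0, L->2 (L advanced); G->plug->G->R->G->L->B->refl->C->L'->H->R'->F->plug->F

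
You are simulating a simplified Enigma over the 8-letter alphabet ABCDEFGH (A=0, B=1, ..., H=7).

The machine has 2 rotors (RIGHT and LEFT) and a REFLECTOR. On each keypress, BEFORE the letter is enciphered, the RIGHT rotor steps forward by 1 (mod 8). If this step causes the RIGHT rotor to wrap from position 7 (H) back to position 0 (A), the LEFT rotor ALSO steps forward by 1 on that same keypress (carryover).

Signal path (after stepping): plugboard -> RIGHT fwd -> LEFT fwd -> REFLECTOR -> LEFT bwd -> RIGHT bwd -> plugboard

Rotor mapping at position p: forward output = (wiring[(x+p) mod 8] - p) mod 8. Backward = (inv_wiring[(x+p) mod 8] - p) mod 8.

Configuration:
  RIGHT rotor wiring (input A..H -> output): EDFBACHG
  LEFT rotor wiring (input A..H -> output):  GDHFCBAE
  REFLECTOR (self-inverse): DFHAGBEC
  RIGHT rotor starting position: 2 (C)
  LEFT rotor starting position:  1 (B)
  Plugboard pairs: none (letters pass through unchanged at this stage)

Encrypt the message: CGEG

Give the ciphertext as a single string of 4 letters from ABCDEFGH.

Char 1 ('C'): step: R->3, L=1; C->plug->C->R->H->L->F->refl->B->L'->D->R'->E->plug->E
Char 2 ('G'): step: R->4, L=1; G->plug->G->R->B->L->G->refl->E->L'->C->R'->D->plug->D
Char 3 ('E'): step: R->5, L=1; E->plug->E->R->G->L->D->refl->A->L'->E->R'->G->plug->G
Char 4 ('G'): step: R->6, L=1; G->plug->G->R->C->L->E->refl->G->L'->B->R'->A->plug->A

Answer: EDGA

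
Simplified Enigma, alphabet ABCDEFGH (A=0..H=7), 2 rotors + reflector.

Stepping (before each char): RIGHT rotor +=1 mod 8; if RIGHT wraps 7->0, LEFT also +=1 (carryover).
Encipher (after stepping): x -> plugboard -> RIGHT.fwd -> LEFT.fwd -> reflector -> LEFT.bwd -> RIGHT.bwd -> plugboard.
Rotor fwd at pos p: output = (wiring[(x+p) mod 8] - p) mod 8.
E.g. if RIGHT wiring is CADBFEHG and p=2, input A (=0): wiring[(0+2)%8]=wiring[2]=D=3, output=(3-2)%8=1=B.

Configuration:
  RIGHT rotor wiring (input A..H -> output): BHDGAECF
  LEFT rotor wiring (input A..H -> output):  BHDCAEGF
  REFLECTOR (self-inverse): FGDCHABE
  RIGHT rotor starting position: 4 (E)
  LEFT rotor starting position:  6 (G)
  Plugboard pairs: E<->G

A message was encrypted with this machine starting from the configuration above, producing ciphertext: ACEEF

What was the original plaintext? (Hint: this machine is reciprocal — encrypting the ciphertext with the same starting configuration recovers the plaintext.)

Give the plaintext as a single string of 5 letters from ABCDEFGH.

Char 1 ('A'): step: R->5, L=6; A->plug->A->R->H->L->G->refl->B->L'->D->R'->H->plug->H
Char 2 ('C'): step: R->6, L=6; C->plug->C->R->D->L->B->refl->G->L'->H->R'->B->plug->B
Char 3 ('E'): step: R->7, L=6; E->plug->G->R->F->L->E->refl->H->L'->B->R'->F->plug->F
Char 4 ('E'): step: R->0, L->7 (L advanced); E->plug->G->R->C->L->A->refl->F->L'->G->R'->D->plug->D
Char 5 ('F'): step: R->1, L=7; F->plug->F->R->B->L->C->refl->D->L'->E->R'->G->plug->E

Answer: HBFDE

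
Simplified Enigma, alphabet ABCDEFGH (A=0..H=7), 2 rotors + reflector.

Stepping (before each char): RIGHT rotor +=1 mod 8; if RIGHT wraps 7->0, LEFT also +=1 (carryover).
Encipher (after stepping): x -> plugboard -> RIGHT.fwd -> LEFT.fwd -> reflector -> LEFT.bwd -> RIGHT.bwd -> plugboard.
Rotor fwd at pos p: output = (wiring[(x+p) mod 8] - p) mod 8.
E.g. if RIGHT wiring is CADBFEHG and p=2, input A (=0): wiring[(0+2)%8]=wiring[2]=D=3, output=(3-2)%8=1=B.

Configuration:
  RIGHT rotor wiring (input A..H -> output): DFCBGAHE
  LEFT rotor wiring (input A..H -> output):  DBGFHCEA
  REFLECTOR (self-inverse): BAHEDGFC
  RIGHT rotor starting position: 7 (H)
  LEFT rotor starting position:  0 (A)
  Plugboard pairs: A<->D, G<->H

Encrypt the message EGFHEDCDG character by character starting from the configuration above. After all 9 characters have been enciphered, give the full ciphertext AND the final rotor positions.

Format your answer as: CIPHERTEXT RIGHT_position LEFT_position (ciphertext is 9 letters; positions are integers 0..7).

Answer: HAECHGGEH 0 2

Derivation:
Char 1 ('E'): step: R->0, L->1 (L advanced); E->plug->E->R->G->L->H->refl->C->L'->H->R'->G->plug->H
Char 2 ('G'): step: R->1, L=1; G->plug->H->R->C->L->E->refl->D->L'->F->R'->D->plug->A
Char 3 ('F'): step: R->2, L=1; F->plug->F->R->C->L->E->refl->D->L'->F->R'->E->plug->E
Char 4 ('H'): step: R->3, L=1; H->plug->G->R->C->L->E->refl->D->L'->F->R'->C->plug->C
Char 5 ('E'): step: R->4, L=1; E->plug->E->R->H->L->C->refl->H->L'->G->R'->G->plug->H
Char 6 ('D'): step: R->5, L=1; D->plug->A->R->D->L->G->refl->F->L'->B->R'->H->plug->G
Char 7 ('C'): step: R->6, L=1; C->plug->C->R->F->L->D->refl->E->L'->C->R'->H->plug->G
Char 8 ('D'): step: R->7, L=1; D->plug->A->R->F->L->D->refl->E->L'->C->R'->E->plug->E
Char 9 ('G'): step: R->0, L->2 (L advanced); G->plug->H->R->E->L->C->refl->H->L'->H->R'->G->plug->H
Final: ciphertext=HAECHGGEH, RIGHT=0, LEFT=2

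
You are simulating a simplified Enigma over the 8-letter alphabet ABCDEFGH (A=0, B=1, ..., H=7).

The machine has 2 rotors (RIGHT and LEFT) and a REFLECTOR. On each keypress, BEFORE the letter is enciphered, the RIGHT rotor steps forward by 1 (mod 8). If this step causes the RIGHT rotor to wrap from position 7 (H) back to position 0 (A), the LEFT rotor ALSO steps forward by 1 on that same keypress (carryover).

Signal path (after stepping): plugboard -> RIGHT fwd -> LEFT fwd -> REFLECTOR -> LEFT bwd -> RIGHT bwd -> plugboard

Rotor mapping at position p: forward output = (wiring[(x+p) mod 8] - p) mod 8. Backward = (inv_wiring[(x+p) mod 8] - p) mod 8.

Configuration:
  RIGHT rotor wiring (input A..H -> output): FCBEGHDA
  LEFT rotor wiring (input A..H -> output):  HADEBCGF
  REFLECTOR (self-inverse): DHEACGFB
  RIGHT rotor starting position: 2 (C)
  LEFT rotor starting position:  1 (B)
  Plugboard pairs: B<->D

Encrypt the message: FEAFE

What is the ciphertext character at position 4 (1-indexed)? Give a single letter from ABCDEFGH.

Char 1 ('F'): step: R->3, L=1; F->plug->F->R->C->L->D->refl->A->L'->D->R'->B->plug->D
Char 2 ('E'): step: R->4, L=1; E->plug->E->R->B->L->C->refl->E->L'->G->R'->F->plug->F
Char 3 ('A'): step: R->5, L=1; A->plug->A->R->C->L->D->refl->A->L'->D->R'->C->plug->C
Char 4 ('F'): step: R->6, L=1; F->plug->F->R->G->L->E->refl->C->L'->B->R'->H->plug->H

H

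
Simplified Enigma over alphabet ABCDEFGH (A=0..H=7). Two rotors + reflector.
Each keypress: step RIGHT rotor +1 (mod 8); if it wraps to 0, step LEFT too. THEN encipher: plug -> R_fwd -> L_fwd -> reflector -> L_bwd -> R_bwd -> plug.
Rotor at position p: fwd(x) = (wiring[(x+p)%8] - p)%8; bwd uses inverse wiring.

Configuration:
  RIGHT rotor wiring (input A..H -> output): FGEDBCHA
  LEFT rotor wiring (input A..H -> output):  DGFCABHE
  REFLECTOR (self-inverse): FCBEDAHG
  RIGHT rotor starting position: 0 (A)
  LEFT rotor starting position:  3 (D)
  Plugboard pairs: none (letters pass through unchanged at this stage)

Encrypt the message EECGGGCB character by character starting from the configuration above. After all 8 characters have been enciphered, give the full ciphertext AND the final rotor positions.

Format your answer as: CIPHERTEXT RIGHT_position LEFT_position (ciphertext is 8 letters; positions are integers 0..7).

Char 1 ('E'): step: R->1, L=3; E->plug->E->R->B->L->F->refl->A->L'->F->R'->A->plug->A
Char 2 ('E'): step: R->2, L=3; E->plug->E->R->F->L->A->refl->F->L'->B->R'->B->plug->B
Char 3 ('C'): step: R->3, L=3; C->plug->C->R->H->L->C->refl->B->L'->E->R'->D->plug->D
Char 4 ('G'): step: R->4, L=3; G->plug->G->R->A->L->H->refl->G->L'->C->R'->F->plug->F
Char 5 ('G'): step: R->5, L=3; G->plug->G->R->G->L->D->refl->E->L'->D->R'->C->plug->C
Char 6 ('G'): step: R->6, L=3; G->plug->G->R->D->L->E->refl->D->L'->G->R'->E->plug->E
Char 7 ('C'): step: R->7, L=3; C->plug->C->R->H->L->C->refl->B->L'->E->R'->E->plug->E
Char 8 ('B'): step: R->0, L->4 (L advanced); B->plug->B->R->G->L->B->refl->C->L'->F->R'->A->plug->A
Final: ciphertext=ABDFCEEA, RIGHT=0, LEFT=4

Answer: ABDFCEEA 0 4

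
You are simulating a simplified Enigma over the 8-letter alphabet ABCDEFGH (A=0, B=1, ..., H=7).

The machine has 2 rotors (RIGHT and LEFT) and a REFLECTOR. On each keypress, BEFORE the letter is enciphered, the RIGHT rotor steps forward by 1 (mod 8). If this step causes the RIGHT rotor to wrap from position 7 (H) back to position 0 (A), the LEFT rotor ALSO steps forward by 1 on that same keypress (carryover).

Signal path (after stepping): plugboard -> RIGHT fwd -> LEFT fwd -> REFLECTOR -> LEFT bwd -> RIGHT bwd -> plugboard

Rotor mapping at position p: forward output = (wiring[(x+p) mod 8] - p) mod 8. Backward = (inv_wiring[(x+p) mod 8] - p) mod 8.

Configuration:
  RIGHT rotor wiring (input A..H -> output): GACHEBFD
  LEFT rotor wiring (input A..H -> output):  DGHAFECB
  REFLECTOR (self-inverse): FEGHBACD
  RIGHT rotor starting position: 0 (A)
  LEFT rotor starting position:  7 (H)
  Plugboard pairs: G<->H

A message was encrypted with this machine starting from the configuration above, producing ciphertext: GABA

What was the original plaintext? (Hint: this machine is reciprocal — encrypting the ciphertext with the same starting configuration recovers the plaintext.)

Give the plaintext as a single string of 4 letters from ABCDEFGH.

Answer: EBAB

Derivation:
Char 1 ('G'): step: R->1, L=7; G->plug->H->R->F->L->G->refl->C->L'->A->R'->E->plug->E
Char 2 ('A'): step: R->2, L=7; A->plug->A->R->A->L->C->refl->G->L'->F->R'->B->plug->B
Char 3 ('B'): step: R->3, L=7; B->plug->B->R->B->L->E->refl->B->L'->E->R'->A->plug->A
Char 4 ('A'): step: R->4, L=7; A->plug->A->R->A->L->C->refl->G->L'->F->R'->B->plug->B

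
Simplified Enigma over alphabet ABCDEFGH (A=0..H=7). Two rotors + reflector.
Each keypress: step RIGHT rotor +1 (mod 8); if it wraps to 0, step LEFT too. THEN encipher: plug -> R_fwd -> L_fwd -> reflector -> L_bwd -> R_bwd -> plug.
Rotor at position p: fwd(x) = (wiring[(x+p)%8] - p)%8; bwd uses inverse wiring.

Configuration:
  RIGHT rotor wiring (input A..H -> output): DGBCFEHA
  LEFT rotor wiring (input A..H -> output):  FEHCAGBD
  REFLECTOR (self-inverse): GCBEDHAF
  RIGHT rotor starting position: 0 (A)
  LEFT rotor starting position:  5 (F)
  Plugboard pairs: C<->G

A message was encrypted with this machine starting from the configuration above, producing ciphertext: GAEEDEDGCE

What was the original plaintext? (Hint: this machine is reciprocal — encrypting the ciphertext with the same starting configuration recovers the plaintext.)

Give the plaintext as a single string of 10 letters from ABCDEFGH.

Answer: CCFAFBEDEB

Derivation:
Char 1 ('G'): step: R->1, L=5; G->plug->C->R->B->L->E->refl->D->L'->H->R'->G->plug->C
Char 2 ('A'): step: R->2, L=5; A->plug->A->R->H->L->D->refl->E->L'->B->R'->G->plug->C
Char 3 ('E'): step: R->3, L=5; E->plug->E->R->F->L->C->refl->B->L'->A->R'->F->plug->F
Char 4 ('E'): step: R->4, L=5; E->plug->E->R->H->L->D->refl->E->L'->B->R'->A->plug->A
Char 5 ('D'): step: R->5, L=5; D->plug->D->R->G->L->F->refl->H->L'->E->R'->F->plug->F
Char 6 ('E'): step: R->6, L=5; E->plug->E->R->D->L->A->refl->G->L'->C->R'->B->plug->B
Char 7 ('D'): step: R->7, L=5; D->plug->D->R->C->L->G->refl->A->L'->D->R'->E->plug->E
Char 8 ('G'): step: R->0, L->6 (L advanced); G->plug->C->R->B->L->F->refl->H->L'->C->R'->D->plug->D
Char 9 ('C'): step: R->1, L=6; C->plug->G->R->H->L->A->refl->G->L'->D->R'->E->plug->E
Char 10 ('E'): step: R->2, L=6; E->plug->E->R->F->L->E->refl->D->L'->A->R'->B->plug->B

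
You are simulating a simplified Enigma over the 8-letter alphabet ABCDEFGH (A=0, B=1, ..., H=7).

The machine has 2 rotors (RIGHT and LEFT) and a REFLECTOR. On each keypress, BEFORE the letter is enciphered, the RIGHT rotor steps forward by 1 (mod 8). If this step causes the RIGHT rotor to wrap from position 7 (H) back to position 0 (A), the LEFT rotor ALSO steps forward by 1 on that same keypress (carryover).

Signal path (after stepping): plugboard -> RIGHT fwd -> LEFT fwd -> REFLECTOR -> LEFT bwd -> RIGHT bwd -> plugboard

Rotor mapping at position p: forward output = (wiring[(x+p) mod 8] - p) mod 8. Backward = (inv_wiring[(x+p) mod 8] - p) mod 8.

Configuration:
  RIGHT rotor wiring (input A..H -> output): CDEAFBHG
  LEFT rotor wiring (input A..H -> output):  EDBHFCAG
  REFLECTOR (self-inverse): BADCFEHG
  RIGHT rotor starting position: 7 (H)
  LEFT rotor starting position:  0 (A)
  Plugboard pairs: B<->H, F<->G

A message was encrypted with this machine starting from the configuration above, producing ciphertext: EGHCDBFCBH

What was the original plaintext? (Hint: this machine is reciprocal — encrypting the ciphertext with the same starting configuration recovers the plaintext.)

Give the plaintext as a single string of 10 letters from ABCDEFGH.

Answer: AHCEHGHEAC

Derivation:
Char 1 ('E'): step: R->0, L->1 (L advanced); E->plug->E->R->F->L->H->refl->G->L'->C->R'->A->plug->A
Char 2 ('G'): step: R->1, L=1; G->plug->F->R->G->L->F->refl->E->L'->D->R'->B->plug->H
Char 3 ('H'): step: R->2, L=1; H->plug->B->R->G->L->F->refl->E->L'->D->R'->C->plug->C
Char 4 ('C'): step: R->3, L=1; C->plug->C->R->G->L->F->refl->E->L'->D->R'->E->plug->E
Char 5 ('D'): step: R->4, L=1; D->plug->D->R->C->L->G->refl->H->L'->F->R'->B->plug->H
Char 6 ('B'): step: R->5, L=1; B->plug->H->R->A->L->C->refl->D->L'->H->R'->F->plug->G
Char 7 ('F'): step: R->6, L=1; F->plug->G->R->H->L->D->refl->C->L'->A->R'->B->plug->H
Char 8 ('C'): step: R->7, L=1; C->plug->C->R->E->L->B->refl->A->L'->B->R'->E->plug->E
Char 9 ('B'): step: R->0, L->2 (L advanced); B->plug->H->R->G->L->C->refl->D->L'->C->R'->A->plug->A
Char 10 ('H'): step: R->1, L=2; H->plug->B->R->D->L->A->refl->B->L'->H->R'->C->plug->C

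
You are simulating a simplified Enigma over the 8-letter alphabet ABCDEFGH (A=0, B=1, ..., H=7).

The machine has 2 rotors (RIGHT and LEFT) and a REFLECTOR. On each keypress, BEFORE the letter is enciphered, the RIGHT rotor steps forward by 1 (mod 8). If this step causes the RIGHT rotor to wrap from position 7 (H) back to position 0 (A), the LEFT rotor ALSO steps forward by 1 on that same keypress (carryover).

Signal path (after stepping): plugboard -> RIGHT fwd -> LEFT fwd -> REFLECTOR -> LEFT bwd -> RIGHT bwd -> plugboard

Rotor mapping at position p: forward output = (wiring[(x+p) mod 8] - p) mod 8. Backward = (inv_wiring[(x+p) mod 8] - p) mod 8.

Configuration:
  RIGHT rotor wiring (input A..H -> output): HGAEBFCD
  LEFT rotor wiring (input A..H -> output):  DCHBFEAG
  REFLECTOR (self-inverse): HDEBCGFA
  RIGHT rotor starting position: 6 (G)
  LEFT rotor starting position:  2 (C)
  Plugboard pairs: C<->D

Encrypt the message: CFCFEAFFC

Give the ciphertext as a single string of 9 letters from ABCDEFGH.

Answer: DBDDGDABD

Derivation:
Char 1 ('C'): step: R->7, L=2; C->plug->D->R->B->L->H->refl->A->L'->H->R'->C->plug->D
Char 2 ('F'): step: R->0, L->3 (L advanced); F->plug->F->R->F->L->A->refl->H->L'->G->R'->B->plug->B
Char 3 ('C'): step: R->1, L=3; C->plug->D->R->A->L->G->refl->F->L'->D->R'->C->plug->D
Char 4 ('F'): step: R->2, L=3; F->plug->F->R->B->L->C->refl->E->L'->H->R'->C->plug->D
Char 5 ('E'): step: R->3, L=3; E->plug->E->R->A->L->G->refl->F->L'->D->R'->G->plug->G
Char 6 ('A'): step: R->4, L=3; A->plug->A->R->F->L->A->refl->H->L'->G->R'->C->plug->D
Char 7 ('F'): step: R->5, L=3; F->plug->F->R->D->L->F->refl->G->L'->A->R'->A->plug->A
Char 8 ('F'): step: R->6, L=3; F->plug->F->R->G->L->H->refl->A->L'->F->R'->B->plug->B
Char 9 ('C'): step: R->7, L=3; C->plug->D->R->B->L->C->refl->E->L'->H->R'->C->plug->D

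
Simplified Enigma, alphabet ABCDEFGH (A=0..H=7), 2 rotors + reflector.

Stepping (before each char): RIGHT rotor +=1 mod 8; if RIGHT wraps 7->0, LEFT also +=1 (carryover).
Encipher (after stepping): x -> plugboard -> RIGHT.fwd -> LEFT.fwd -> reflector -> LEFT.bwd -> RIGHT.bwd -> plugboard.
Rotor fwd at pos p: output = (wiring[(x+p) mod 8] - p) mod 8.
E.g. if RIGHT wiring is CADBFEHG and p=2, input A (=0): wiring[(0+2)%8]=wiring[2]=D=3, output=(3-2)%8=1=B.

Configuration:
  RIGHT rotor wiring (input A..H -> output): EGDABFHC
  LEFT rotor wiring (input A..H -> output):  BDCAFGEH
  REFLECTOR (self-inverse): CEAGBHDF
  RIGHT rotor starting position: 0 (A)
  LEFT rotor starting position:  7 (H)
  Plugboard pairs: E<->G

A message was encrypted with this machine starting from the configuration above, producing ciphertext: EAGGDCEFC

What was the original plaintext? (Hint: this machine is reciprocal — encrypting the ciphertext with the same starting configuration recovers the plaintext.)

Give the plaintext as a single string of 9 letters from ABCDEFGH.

Answer: DFBBFHCGG

Derivation:
Char 1 ('E'): step: R->1, L=7; E->plug->G->R->B->L->C->refl->A->L'->A->R'->D->plug->D
Char 2 ('A'): step: R->2, L=7; A->plug->A->R->B->L->C->refl->A->L'->A->R'->F->plug->F
Char 3 ('G'): step: R->3, L=7; G->plug->E->R->H->L->F->refl->H->L'->G->R'->B->plug->B
Char 4 ('G'): step: R->4, L=7; G->plug->E->R->A->L->A->refl->C->L'->B->R'->B->plug->B
Char 5 ('D'): step: R->5, L=7; D->plug->D->R->H->L->F->refl->H->L'->G->R'->F->plug->F
Char 6 ('C'): step: R->6, L=7; C->plug->C->R->G->L->H->refl->F->L'->H->R'->H->plug->H
Char 7 ('E'): step: R->7, L=7; E->plug->G->R->G->L->H->refl->F->L'->H->R'->C->plug->C
Char 8 ('F'): step: R->0, L->0 (L advanced); F->plug->F->R->F->L->G->refl->D->L'->B->R'->E->plug->G
Char 9 ('C'): step: R->1, L=0; C->plug->C->R->H->L->H->refl->F->L'->E->R'->E->plug->G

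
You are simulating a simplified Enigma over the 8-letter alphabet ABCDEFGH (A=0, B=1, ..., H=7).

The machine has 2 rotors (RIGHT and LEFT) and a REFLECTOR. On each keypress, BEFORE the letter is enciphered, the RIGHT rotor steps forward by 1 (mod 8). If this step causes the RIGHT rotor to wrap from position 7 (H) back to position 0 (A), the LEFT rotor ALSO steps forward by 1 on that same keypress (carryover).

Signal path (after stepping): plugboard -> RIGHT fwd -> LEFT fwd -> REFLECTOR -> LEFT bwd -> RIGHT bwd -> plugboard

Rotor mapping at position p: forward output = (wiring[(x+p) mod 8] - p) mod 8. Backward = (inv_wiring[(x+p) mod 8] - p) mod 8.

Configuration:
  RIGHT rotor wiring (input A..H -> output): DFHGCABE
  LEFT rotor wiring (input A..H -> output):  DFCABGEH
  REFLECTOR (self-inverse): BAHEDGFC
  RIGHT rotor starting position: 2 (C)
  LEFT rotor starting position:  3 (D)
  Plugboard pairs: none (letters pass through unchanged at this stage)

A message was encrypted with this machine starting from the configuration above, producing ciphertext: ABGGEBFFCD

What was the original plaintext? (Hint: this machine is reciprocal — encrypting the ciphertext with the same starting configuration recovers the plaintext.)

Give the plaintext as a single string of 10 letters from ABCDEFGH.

Char 1 ('A'): step: R->3, L=3; A->plug->A->R->D->L->B->refl->A->L'->F->R'->C->plug->C
Char 2 ('B'): step: R->4, L=3; B->plug->B->R->E->L->E->refl->D->L'->C->R'->H->plug->H
Char 3 ('G'): step: R->5, L=3; G->plug->G->R->B->L->G->refl->F->L'->A->R'->E->plug->E
Char 4 ('G'): step: R->6, L=3; G->plug->G->R->E->L->E->refl->D->L'->C->R'->H->plug->H
Char 5 ('E'): step: R->7, L=3; E->plug->E->R->H->L->H->refl->C->L'->G->R'->C->plug->C
Char 6 ('B'): step: R->0, L->4 (L advanced); B->plug->B->R->F->L->B->refl->A->L'->C->R'->E->plug->E
Char 7 ('F'): step: R->1, L=4; F->plug->F->R->A->L->F->refl->G->L'->G->R'->B->plug->B
Char 8 ('F'): step: R->2, L=4; F->plug->F->R->C->L->A->refl->B->L'->F->R'->A->plug->A
Char 9 ('C'): step: R->3, L=4; C->plug->C->R->F->L->B->refl->A->L'->C->R'->G->plug->G
Char 10 ('D'): step: R->4, L=4; D->plug->D->R->A->L->F->refl->G->L'->G->R'->A->plug->A

Answer: CHEHCEBAGA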